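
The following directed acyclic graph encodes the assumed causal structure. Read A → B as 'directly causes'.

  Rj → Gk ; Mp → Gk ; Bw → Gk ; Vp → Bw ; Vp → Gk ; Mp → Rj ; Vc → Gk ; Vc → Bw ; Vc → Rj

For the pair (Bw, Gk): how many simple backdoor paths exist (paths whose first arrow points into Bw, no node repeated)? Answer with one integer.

4

A backdoor path from Bw to Gk is any simple undirected path whose first edge points into Bw (i.e. leaves Bw via a parent).
Parents of Bw: {Vc, Vp}.
Enumerating:
  P1: Bw <- Vc -> Rj <- Mp -> Gk
  P2: Bw <- Vc -> Rj -> Gk
  P3: Bw <- Vc -> Gk
  P4: Bw <- Vp -> Gk
That exhausts the simple backdoor paths. Count: 4.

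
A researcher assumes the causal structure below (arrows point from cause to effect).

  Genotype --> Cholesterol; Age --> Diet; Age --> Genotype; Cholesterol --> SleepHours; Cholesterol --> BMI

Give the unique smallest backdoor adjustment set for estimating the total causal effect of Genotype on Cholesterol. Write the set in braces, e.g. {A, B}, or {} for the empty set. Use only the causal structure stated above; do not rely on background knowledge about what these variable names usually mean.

Variables eligible for adjustment (non-descendants of Genotype, excluding Genotype and Cholesterol): {Age, Diet}.
Backdoor paths from Genotype to Cholesterol:
  (none)
With no backdoor paths the empty set already satisfies the criterion, and it is trivially minimal.

{}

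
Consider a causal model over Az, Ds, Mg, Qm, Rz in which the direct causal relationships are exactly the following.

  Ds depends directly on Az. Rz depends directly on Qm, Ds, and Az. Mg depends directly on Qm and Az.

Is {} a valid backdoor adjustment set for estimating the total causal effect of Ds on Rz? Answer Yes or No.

No

Backdoor paths from Ds to Rz (paths whose first edge points into Ds):
  P1: Ds <- Az -> Mg <- Qm -> Rz
  P2: Ds <- Az -> Rz
Condition 1 (no descendant of Ds in the set): holds — descendants of Ds are {Rz}; none are in {}.
Condition 2 (every backdoor path blocked by {}):
  P1: blocked at collider Mg (neither it nor any descendant is in the conditioning set).
  P2: open — no interior node is in the conditioning set.
{} does not satisfy the backdoor criterion.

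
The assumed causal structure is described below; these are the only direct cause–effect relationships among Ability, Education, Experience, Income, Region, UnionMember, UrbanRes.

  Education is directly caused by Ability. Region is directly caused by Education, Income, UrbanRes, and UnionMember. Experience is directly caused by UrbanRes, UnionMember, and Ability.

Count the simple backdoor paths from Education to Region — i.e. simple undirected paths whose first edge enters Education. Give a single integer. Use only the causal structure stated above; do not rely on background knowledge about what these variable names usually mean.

A backdoor path from Education to Region is any simple undirected path whose first edge points into Education (i.e. leaves Education via a parent).
Parents of Education: {Ability}.
Enumerating:
  P1: Education <- Ability -> Experience <- UrbanRes -> Region
  P2: Education <- Ability -> Experience <- UnionMember -> Region
That exhausts the simple backdoor paths. Count: 2.

2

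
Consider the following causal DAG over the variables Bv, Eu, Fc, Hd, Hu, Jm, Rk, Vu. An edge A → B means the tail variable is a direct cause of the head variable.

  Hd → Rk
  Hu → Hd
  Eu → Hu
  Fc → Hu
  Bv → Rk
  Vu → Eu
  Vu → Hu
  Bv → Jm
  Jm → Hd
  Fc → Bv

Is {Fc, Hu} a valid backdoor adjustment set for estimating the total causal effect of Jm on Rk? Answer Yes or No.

No

Backdoor paths from Jm to Rk (paths whose first edge points into Jm):
  P1: Jm <- Bv <- Fc -> Hu -> Hd -> Rk
  P2: Jm <- Bv -> Rk
Condition 1 (no descendant of Jm in the set): holds — descendants of Jm are {Hd, Rk}; none are in {Fc, Hu}.
Condition 2 (every backdoor path blocked by {Fc, Hu}):
  P1: blocked at fork node Fc ∈ conditioning set.
  P2: open — no interior node is in the conditioning set.
{Fc, Hu} does not satisfy the backdoor criterion.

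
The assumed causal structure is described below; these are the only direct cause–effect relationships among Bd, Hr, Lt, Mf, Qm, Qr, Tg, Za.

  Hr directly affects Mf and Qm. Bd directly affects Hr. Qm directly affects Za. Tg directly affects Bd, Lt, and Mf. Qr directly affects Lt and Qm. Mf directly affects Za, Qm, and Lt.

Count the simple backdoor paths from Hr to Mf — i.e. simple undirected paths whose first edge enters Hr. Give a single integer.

4

A backdoor path from Hr to Mf is any simple undirected path whose first edge points into Hr (i.e. leaves Hr via a parent).
Parents of Hr: {Bd}.
Enumerating:
  P1: Hr <- Bd <- Tg -> Mf
  P2: Hr <- Bd <- Tg -> Lt <- Qr -> Qm <- Mf
  P3: Hr <- Bd <- Tg -> Lt <- Qr -> Qm -> Za <- Mf
  P4: Hr <- Bd <- Tg -> Lt <- Mf
That exhausts the simple backdoor paths. Count: 4.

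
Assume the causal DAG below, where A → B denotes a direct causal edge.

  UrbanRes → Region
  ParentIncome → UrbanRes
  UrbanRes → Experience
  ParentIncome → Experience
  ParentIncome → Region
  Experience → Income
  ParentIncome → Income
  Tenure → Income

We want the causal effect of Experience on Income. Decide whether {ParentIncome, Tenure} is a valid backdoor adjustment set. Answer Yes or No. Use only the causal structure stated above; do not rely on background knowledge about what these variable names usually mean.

Yes

Backdoor paths from Experience to Income (paths whose first edge points into Experience):
  P1: Experience <- ParentIncome -> Income
  P2: Experience <- UrbanRes <- ParentIncome -> Income
  P3: Experience <- UrbanRes -> Region <- ParentIncome -> Income
Condition 1 (no descendant of Experience in the set): holds — descendants of Experience are {Income}; none are in {ParentIncome, Tenure}.
Condition 2 (every backdoor path blocked by {ParentIncome, Tenure}):
  P1: blocked at fork node ParentIncome ∈ conditioning set.
  P2: blocked at fork node ParentIncome ∈ conditioning set.
  P3: blocked at collider Region (neither it nor any descendant is in the conditioning set).
{ParentIncome, Tenure} satisfies the backdoor criterion.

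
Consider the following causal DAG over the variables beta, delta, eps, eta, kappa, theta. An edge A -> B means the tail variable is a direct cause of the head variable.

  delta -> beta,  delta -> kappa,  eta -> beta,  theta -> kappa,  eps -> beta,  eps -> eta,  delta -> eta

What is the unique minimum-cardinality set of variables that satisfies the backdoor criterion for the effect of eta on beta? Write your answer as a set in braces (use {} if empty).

{delta, eps}

Variables eligible for adjustment (non-descendants of eta, excluding eta and beta): {delta, eps, kappa, theta}.
Backdoor paths from eta to beta:
  P1: eta <- delta -> beta
  P2: eta <- eps -> beta
The empty set is not sufficient: P1 (eta <- delta -> beta) has no collider blocking it and no conditioned non-collider, so it is open.
Try {delta, eps}:
  P1: blocked at fork node delta ∈ conditioning set.
  P2: blocked at fork node eps ∈ conditioning set.
{delta, eps} contains no descendant of eta and blocks every backdoor path.
Every element of {delta, eps} is needed (dropping delta leaves P1 open; dropping eps leaves P2 open), so no proper subset is valid.
Among all size-2 subsets of the eligible variables, only {delta, eps} blocks every backdoor path, so it is the unique smallest valid adjustment set.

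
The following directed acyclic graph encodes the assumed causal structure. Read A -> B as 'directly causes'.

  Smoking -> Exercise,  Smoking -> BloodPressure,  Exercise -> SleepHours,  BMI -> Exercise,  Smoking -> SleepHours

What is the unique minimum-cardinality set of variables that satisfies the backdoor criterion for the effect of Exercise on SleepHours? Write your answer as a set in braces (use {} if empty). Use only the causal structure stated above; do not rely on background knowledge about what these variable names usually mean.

{Smoking}

Variables eligible for adjustment (non-descendants of Exercise, excluding Exercise and SleepHours): {BMI, BloodPressure, Smoking}.
Backdoor paths from Exercise to SleepHours:
  P1: Exercise <- Smoking -> SleepHours
The empty set is not sufficient: P1 (Exercise <- Smoking -> SleepHours) has no collider blocking it and no conditioned non-collider, so it is open.
Try {Smoking}:
  P1: blocked at fork node Smoking ∈ conditioning set.
{Smoking} contains no descendant of Exercise and blocks every backdoor path.
No other singleton works — e.g. {BMI} leaves P1 open — so {Smoking} is the unique smallest valid adjustment set.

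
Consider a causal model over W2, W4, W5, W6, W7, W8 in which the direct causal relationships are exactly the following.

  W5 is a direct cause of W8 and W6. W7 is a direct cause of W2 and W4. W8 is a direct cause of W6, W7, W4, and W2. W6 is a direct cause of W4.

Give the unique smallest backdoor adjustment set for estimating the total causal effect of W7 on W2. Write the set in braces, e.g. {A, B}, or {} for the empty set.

Variables eligible for adjustment (non-descendants of W7, excluding W7 and W2): {W5, W6, W8}.
Backdoor paths from W7 to W2:
  P1: W7 <- W8 -> W2
The empty set is not sufficient: P1 (W7 <- W8 -> W2) has no collider blocking it and no conditioned non-collider, so it is open.
Try {W8}:
  P1: blocked at fork node W8 ∈ conditioning set.
{W8} contains no descendant of W7 and blocks every backdoor path.
No other singleton works — e.g. {W5} leaves P1 open — so {W8} is the unique smallest valid adjustment set.

{W8}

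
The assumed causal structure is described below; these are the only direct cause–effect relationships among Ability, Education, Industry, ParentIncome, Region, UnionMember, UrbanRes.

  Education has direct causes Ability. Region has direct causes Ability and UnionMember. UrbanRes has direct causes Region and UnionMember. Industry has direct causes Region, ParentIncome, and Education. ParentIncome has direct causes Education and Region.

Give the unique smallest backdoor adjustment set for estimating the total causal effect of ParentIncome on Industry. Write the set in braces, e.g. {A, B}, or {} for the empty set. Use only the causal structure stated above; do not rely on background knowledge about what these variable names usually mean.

Variables eligible for adjustment (non-descendants of ParentIncome, excluding ParentIncome and Industry): {Ability, Education, Region, UnionMember, UrbanRes}.
Backdoor paths from ParentIncome to Industry:
  P1: ParentIncome <- Education <- Ability -> Region -> Industry
  P2: ParentIncome <- Education -> Industry
  P3: ParentIncome <- Region <- Ability -> Education -> Industry
  P4: ParentIncome <- Region -> Industry
The empty set is not sufficient: P1 (ParentIncome <- Education <- Ability -> Region -> Industry) has no collider blocking it and no conditioned non-collider, so it is open.
Try {Education, Region}:
  P1: blocked at chain node Education ∈ conditioning set.
  P2: blocked at fork node Education ∈ conditioning set.
  P3: blocked at chain node Region ∈ conditioning set.
  P4: blocked at fork node Region ∈ conditioning set.
{Education, Region} contains no descendant of ParentIncome and blocks every backdoor path.
Every element of {Education, Region} is needed (dropping Education leaves P2 open; dropping Region leaves P4 open), so no proper subset is valid.
Among all size-2 subsets of the eligible variables, only {Education, Region} blocks every backdoor path, so it is the unique smallest valid adjustment set.

{Education, Region}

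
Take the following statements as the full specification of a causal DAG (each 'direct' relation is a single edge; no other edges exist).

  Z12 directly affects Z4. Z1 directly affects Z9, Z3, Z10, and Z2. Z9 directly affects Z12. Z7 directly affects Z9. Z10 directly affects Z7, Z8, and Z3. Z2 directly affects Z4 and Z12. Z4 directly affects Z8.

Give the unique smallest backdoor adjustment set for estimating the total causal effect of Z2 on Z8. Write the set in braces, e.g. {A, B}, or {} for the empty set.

{Z1}

Variables eligible for adjustment (non-descendants of Z2, excluding Z2 and Z8): {Z1, Z10, Z3, Z7, Z9}.
Backdoor paths from Z2 to Z8:
  P1: Z2 <- Z1 -> Z10 -> Z7 -> Z9 -> Z12 -> Z4 -> Z8
  P2: Z2 <- Z1 -> Z10 -> Z8
  P3: Z2 <- Z1 -> Z9 <- Z7 <- Z10 -> Z8
  P4: Z2 <- Z1 -> Z9 -> Z12 -> Z4 -> Z8
  P5: Z2 <- Z1 -> Z3 <- Z10 -> Z7 -> Z9 -> Z12 -> Z4 -> Z8
  P6: Z2 <- Z1 -> Z3 <- Z10 -> Z8
The empty set is not sufficient: P1 (Z2 <- Z1 -> Z10 -> Z7 -> Z9 -> Z12 -> Z4 -> Z8) has no collider blocking it and no conditioned non-collider, so it is open.
Try {Z1}:
  P1: blocked at fork node Z1 ∈ conditioning set.
  P2: blocked at fork node Z1 ∈ conditioning set.
  P3: blocked at fork node Z1 ∈ conditioning set.
  P4: blocked at fork node Z1 ∈ conditioning set.
  P5: blocked at fork node Z1 ∈ conditioning set.
  P6: blocked at fork node Z1 ∈ conditioning set.
{Z1} contains no descendant of Z2 and blocks every backdoor path.
No other singleton works — e.g. {Z10} leaves P4 open — so {Z1} is the unique smallest valid adjustment set.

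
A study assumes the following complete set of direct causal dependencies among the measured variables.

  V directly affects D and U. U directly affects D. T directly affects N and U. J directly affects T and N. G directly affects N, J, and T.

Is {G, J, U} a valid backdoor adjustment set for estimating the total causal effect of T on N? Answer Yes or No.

No

Backdoor paths from T to N (paths whose first edge points into T):
  P1: T <- G -> J -> N
  P2: T <- G -> N
  P3: T <- J <- G -> N
  P4: T <- J -> N
Condition 1 (no descendant of T in the set): FAILS — U is a descendant of T.
Condition 2 (every backdoor path blocked by {G, J, U}):
  P1: blocked at fork node G ∈ conditioning set.
  P2: blocked at fork node G ∈ conditioning set.
  P3: blocked at chain node J ∈ conditioning set.
  P4: blocked at fork node J ∈ conditioning set.
{G, J, U} does not satisfy the backdoor criterion.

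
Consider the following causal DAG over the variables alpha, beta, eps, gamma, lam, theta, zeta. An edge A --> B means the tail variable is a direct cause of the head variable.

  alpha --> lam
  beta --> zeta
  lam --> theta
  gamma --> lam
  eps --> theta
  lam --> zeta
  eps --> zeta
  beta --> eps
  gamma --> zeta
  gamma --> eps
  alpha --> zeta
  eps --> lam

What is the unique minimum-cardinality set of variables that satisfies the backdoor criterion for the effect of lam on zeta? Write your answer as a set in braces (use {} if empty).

{alpha, eps, gamma}

Variables eligible for adjustment (non-descendants of lam, excluding lam and zeta): {alpha, beta, eps, gamma}.
Backdoor paths from lam to zeta:
  P1: lam <- gamma -> eps <- beta -> zeta
  P2: lam <- gamma -> eps -> zeta
  P3: lam <- gamma -> zeta
  P4: lam <- eps <- beta -> zeta
  P5: lam <- eps <- gamma -> zeta
  P6: lam <- eps -> zeta
  P7: lam <- alpha -> zeta
The empty set is not sufficient: P2 (lam <- gamma -> eps -> zeta) has no collider blocking it and no conditioned non-collider, so it is open.
Try {alpha, eps, gamma}:
  P1: blocked at fork node gamma ∈ conditioning set.
  P2: blocked at fork node gamma ∈ conditioning set.
  P3: blocked at fork node gamma ∈ conditioning set.
  P4: blocked at chain node eps ∈ conditioning set.
  P5: blocked at chain node eps ∈ conditioning set.
  P6: blocked at fork node eps ∈ conditioning set.
  P7: blocked at fork node alpha ∈ conditioning set.
{alpha, eps, gamma} contains no descendant of lam and blocks every backdoor path.
Every element of {alpha, eps, gamma} is needed (dropping alpha leaves P7 open; dropping eps leaves P4 open; dropping gamma leaves P1 open), so no proper subset is valid.
Among all size-3 subsets of the eligible variables, only {alpha, eps, gamma} blocks every backdoor path, so it is the unique smallest valid adjustment set.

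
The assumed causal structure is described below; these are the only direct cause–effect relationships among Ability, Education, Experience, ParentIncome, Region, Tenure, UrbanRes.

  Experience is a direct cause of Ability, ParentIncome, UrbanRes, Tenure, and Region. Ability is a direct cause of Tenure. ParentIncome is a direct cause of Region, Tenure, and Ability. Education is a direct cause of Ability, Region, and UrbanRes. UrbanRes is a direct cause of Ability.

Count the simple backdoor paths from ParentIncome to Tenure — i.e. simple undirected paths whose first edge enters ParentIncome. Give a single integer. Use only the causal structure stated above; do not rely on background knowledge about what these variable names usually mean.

6

A backdoor path from ParentIncome to Tenure is any simple undirected path whose first edge points into ParentIncome (i.e. leaves ParentIncome via a parent).
Parents of ParentIncome: {Experience}.
Enumerating:
  P1: ParentIncome <- Experience -> UrbanRes <- Education -> Ability -> Tenure
  P2: ParentIncome <- Experience -> UrbanRes -> Ability -> Tenure
  P3: ParentIncome <- Experience -> Ability -> Tenure
  P4: ParentIncome <- Experience -> Region <- Education -> UrbanRes -> Ability -> Tenure
  P5: ParentIncome <- Experience -> Region <- Education -> Ability -> Tenure
  P6: ParentIncome <- Experience -> Tenure
That exhausts the simple backdoor paths. Count: 6.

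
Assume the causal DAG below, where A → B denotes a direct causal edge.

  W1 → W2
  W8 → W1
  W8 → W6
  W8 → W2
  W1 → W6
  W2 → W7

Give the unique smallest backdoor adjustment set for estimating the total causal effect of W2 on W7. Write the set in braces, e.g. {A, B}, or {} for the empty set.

{}

Variables eligible for adjustment (non-descendants of W2, excluding W2 and W7): {W1, W6, W8}.
Backdoor paths from W2 to W7:
  (none)
With no backdoor paths the empty set already satisfies the criterion, and it is trivially minimal.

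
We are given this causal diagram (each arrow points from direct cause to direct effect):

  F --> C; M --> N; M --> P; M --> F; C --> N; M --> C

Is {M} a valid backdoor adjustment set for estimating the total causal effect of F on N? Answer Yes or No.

Yes

Backdoor paths from F to N (paths whose first edge points into F):
  P1: F <- M -> C -> N
  P2: F <- M -> N
Condition 1 (no descendant of F in the set): holds — descendants of F are {C, N}; none are in {M}.
Condition 2 (every backdoor path blocked by {M}):
  P1: blocked at fork node M ∈ conditioning set.
  P2: blocked at fork node M ∈ conditioning set.
{M} satisfies the backdoor criterion.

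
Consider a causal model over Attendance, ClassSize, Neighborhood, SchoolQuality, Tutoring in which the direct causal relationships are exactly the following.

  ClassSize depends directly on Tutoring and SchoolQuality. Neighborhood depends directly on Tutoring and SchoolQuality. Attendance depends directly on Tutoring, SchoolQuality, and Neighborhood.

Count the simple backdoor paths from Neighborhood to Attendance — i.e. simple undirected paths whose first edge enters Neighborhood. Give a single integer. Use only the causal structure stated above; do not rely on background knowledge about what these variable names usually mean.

A backdoor path from Neighborhood to Attendance is any simple undirected path whose first edge points into Neighborhood (i.e. leaves Neighborhood via a parent).
Parents of Neighborhood: {SchoolQuality, Tutoring}.
Enumerating:
  P1: Neighborhood <- Tutoring -> Attendance
  P2: Neighborhood <- Tutoring -> ClassSize <- SchoolQuality -> Attendance
  P3: Neighborhood <- SchoolQuality -> Attendance
  P4: Neighborhood <- SchoolQuality -> ClassSize <- Tutoring -> Attendance
That exhausts the simple backdoor paths. Count: 4.

4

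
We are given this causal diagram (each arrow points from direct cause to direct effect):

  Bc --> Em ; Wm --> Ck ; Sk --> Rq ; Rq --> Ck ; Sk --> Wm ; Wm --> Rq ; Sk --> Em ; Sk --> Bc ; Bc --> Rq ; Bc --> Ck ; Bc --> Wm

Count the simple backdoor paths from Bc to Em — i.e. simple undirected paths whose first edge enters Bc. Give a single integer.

1

A backdoor path from Bc to Em is any simple undirected path whose first edge points into Bc (i.e. leaves Bc via a parent).
Parents of Bc: {Sk}.
Enumerating:
  P1: Bc <- Sk -> Em
That exhausts the simple backdoor paths. Count: 1.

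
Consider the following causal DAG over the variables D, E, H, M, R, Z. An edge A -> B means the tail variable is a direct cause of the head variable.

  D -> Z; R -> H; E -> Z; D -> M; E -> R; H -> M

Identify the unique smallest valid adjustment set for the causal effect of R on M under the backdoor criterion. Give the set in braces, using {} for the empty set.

{}

Variables eligible for adjustment (non-descendants of R, excluding R and M): {D, E, Z}.
Backdoor paths from R to M:
  P1: R <- E -> Z <- D -> M
Each backdoor path contains an unconditioned collider, so every path is already blocked with the empty conditioning set:
  P1: blocked at collider Z (neither it nor any descendant is in the conditioning set).
The empty set is therefore the unique smallest valid set.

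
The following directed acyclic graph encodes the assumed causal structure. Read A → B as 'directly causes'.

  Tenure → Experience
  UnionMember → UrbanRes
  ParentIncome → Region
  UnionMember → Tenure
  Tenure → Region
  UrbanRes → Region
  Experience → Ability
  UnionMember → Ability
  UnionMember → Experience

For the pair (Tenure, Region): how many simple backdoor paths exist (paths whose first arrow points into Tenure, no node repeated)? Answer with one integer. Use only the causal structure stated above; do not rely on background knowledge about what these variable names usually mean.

A backdoor path from Tenure to Region is any simple undirected path whose first edge points into Tenure (i.e. leaves Tenure via a parent).
Parents of Tenure: {UnionMember}.
Enumerating:
  P1: Tenure <- UnionMember -> UrbanRes -> Region
That exhausts the simple backdoor paths. Count: 1.

1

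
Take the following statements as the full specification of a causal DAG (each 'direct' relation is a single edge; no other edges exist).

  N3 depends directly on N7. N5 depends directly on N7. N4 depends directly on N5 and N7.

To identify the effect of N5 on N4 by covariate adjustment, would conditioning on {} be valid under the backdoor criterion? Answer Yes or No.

Backdoor paths from N5 to N4 (paths whose first edge points into N5):
  P1: N5 <- N7 -> N4
Condition 1 (no descendant of N5 in the set): holds — descendants of N5 are {N4}; none are in {}.
Condition 2 (every backdoor path blocked by {}):
  P1: open — no interior node is in the conditioning set.
{} does not satisfy the backdoor criterion.

No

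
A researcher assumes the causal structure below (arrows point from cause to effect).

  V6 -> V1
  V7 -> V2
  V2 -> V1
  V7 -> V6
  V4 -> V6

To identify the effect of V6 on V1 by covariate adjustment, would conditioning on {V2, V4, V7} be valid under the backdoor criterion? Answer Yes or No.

Yes

Backdoor paths from V6 to V1 (paths whose first edge points into V6):
  P1: V6 <- V7 -> V2 -> V1
Condition 1 (no descendant of V6 in the set): holds — descendants of V6 are {V1}; none are in {V2, V4, V7}.
Condition 2 (every backdoor path blocked by {V2, V4, V7}):
  P1: blocked at fork node V7 ∈ conditioning set.
{V2, V4, V7} satisfies the backdoor criterion.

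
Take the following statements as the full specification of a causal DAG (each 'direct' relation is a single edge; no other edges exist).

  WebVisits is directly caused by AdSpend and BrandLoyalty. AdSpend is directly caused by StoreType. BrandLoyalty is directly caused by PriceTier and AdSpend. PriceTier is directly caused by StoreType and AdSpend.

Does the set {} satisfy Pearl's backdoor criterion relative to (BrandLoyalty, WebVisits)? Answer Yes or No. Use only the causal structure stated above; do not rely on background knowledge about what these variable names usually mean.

Backdoor paths from BrandLoyalty to WebVisits (paths whose first edge points into BrandLoyalty):
  P1: BrandLoyalty <- AdSpend -> WebVisits
  P2: BrandLoyalty <- PriceTier <- StoreType -> AdSpend -> WebVisits
  P3: BrandLoyalty <- PriceTier <- AdSpend -> WebVisits
Condition 1 (no descendant of BrandLoyalty in the set): holds — descendants of BrandLoyalty are {WebVisits}; none are in {}.
Condition 2 (every backdoor path blocked by {}):
  P1: open — no interior node is in the conditioning set.
  P2: open — no interior node is in the conditioning set.
  P3: open — no interior node is in the conditioning set.
{} does not satisfy the backdoor criterion.

No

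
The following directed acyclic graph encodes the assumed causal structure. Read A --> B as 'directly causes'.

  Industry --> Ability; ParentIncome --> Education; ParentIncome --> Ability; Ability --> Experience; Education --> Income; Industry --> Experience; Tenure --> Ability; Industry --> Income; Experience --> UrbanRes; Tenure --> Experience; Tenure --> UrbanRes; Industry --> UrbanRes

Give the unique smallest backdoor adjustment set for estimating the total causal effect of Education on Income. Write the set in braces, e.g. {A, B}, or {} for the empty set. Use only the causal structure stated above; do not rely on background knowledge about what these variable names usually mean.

{}

Variables eligible for adjustment (non-descendants of Education, excluding Education and Income): {Ability, Experience, Industry, ParentIncome, Tenure, UrbanRes}.
Backdoor paths from Education to Income:
  P1: Education <- ParentIncome -> Ability <- Industry -> Income
  P2: Education <- ParentIncome -> Ability <- Tenure -> Experience <- Industry -> Income
  P3: Education <- ParentIncome -> Ability <- Tenure -> Experience -> UrbanRes <- Industry -> Income
  P4: Education <- ParentIncome -> Ability <- Tenure -> UrbanRes <- Industry -> Income
  P5: Education <- ParentIncome -> Ability <- Tenure -> UrbanRes <- Experience <- Industry -> Income
  P6: Education <- ParentIncome -> Ability -> Experience <- Industry -> Income
  P7: Education <- ParentIncome -> Ability -> Experience <- Tenure -> UrbanRes <- Industry -> Income
  P8: Education <- ParentIncome -> Ability -> Experience -> UrbanRes <- Industry -> Income
Each backdoor path contains an unconditioned collider, so every path is already blocked with the empty conditioning set:
  P1: blocked at collider Ability (neither it nor any descendant is in the conditioning set).
  P2: blocked at collider Ability (neither it nor any descendant is in the conditioning set).
  P3: blocked at collider Ability (neither it nor any descendant is in the conditioning set).
  P4: blocked at collider Ability (neither it nor any descendant is in the conditioning set).
  P5: blocked at collider Ability (neither it nor any descendant is in the conditioning set).
  P6: blocked at collider Experience (neither it nor any descendant is in the conditioning set).
  P7: blocked at collider Experience (neither it nor any descendant is in the conditioning set).
  P8: blocked at collider UrbanRes (neither it nor any descendant is in the conditioning set).
The empty set is therefore the unique smallest valid set.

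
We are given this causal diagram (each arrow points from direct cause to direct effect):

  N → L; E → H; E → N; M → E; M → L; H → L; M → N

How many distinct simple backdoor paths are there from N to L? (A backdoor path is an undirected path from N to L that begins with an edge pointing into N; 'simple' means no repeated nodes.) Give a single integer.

A backdoor path from N to L is any simple undirected path whose first edge points into N (i.e. leaves N via a parent).
Parents of N: {E, M}.
Enumerating:
  P1: N <- M -> E -> H -> L
  P2: N <- M -> L
  P3: N <- E <- M -> L
  P4: N <- E -> H -> L
That exhausts the simple backdoor paths. Count: 4.

4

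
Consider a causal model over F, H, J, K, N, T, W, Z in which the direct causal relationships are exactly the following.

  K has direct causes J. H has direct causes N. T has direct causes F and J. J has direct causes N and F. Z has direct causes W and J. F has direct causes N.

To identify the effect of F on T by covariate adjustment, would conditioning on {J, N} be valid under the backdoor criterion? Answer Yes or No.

Backdoor paths from F to T (paths whose first edge points into F):
  P1: F <- N -> J -> T
Condition 1 (no descendant of F in the set): FAILS — J is a descendant of F.
Condition 2 (every backdoor path blocked by {J, N}):
  P1: blocked at fork node N ∈ conditioning set.
{J, N} does not satisfy the backdoor criterion.

No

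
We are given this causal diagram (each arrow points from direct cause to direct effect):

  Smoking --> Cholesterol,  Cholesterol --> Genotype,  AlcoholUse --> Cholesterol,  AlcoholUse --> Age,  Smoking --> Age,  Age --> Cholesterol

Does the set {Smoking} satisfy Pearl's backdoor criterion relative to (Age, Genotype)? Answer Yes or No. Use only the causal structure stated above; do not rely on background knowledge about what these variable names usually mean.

Backdoor paths from Age to Genotype (paths whose first edge points into Age):
  P1: Age <- Smoking -> Cholesterol -> Genotype
  P2: Age <- AlcoholUse -> Cholesterol -> Genotype
Condition 1 (no descendant of Age in the set): holds — descendants of Age are {Cholesterol, Genotype}; none are in {Smoking}.
Condition 2 (every backdoor path blocked by {Smoking}):
  P1: blocked at fork node Smoking ∈ conditioning set.
  P2: open — no interior node is in the conditioning set.
{Smoking} does not satisfy the backdoor criterion.

No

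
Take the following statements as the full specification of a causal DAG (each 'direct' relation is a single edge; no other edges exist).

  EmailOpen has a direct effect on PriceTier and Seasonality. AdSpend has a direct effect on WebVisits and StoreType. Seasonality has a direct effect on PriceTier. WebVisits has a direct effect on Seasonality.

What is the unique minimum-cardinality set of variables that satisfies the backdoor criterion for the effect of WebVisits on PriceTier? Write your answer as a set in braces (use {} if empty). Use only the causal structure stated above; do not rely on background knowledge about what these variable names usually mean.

Variables eligible for adjustment (non-descendants of WebVisits, excluding WebVisits and PriceTier): {AdSpend, EmailOpen, StoreType}.
Backdoor paths from WebVisits to PriceTier:
  (none)
With no backdoor paths the empty set already satisfies the criterion, and it is trivially minimal.

{}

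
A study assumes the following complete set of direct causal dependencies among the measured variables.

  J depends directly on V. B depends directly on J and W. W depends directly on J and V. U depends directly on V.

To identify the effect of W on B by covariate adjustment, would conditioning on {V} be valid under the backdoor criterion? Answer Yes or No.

Backdoor paths from W to B (paths whose first edge points into W):
  P1: W <- V -> J -> B
  P2: W <- J -> B
Condition 1 (no descendant of W in the set): holds — descendants of W are {B}; none are in {V}.
Condition 2 (every backdoor path blocked by {V}):
  P1: blocked at fork node V ∈ conditioning set.
  P2: open — no interior node is in the conditioning set.
{V} does not satisfy the backdoor criterion.

No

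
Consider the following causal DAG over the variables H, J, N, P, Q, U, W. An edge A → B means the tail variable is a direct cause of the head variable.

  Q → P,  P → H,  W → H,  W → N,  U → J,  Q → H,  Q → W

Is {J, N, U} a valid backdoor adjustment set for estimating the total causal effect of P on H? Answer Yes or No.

Backdoor paths from P to H (paths whose first edge points into P):
  P1: P <- Q -> W -> H
  P2: P <- Q -> H
Condition 1 (no descendant of P in the set): holds — descendants of P are {H}; none are in {J, N, U}.
Condition 2 (every backdoor path blocked by {J, N, U}):
  P1: open — no interior node is in the conditioning set.
  P2: open — no interior node is in the conditioning set.
{J, N, U} does not satisfy the backdoor criterion.

No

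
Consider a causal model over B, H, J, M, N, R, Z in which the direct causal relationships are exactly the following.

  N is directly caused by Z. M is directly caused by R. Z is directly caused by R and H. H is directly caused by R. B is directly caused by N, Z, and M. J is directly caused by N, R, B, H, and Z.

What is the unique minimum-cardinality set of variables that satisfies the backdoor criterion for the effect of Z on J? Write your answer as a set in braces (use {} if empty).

{H, R}

Variables eligible for adjustment (non-descendants of Z, excluding Z and J): {H, M, R}.
Backdoor paths from Z to J:
  P1: Z <- R -> M -> B <- N -> J
  P2: Z <- R -> M -> B -> J
  P3: Z <- R -> H -> J
  P4: Z <- R -> J
  P5: Z <- H <- R -> M -> B <- N -> J
  P6: Z <- H <- R -> M -> B -> J
  P7: Z <- H <- R -> J
  P8: Z <- H -> J
The empty set is not sufficient: P2 (Z <- R -> M -> B -> J) has no collider blocking it and no conditioned non-collider, so it is open.
Try {H, R}:
  P1: blocked at fork node R ∈ conditioning set.
  P2: blocked at fork node R ∈ conditioning set.
  P3: blocked at fork node R ∈ conditioning set.
  P4: blocked at fork node R ∈ conditioning set.
  P5: blocked at chain node H ∈ conditioning set.
  P6: blocked at chain node H ∈ conditioning set.
  P7: blocked at chain node H ∈ conditioning set.
  P8: blocked at fork node H ∈ conditioning set.
{H, R} contains no descendant of Z and blocks every backdoor path.
Every element of {H, R} is needed (dropping H leaves P8 open; dropping R leaves P2 open), so no proper subset is valid.
Among all size-2 subsets of the eligible variables, only {H, R} blocks every backdoor path, so it is the unique smallest valid adjustment set.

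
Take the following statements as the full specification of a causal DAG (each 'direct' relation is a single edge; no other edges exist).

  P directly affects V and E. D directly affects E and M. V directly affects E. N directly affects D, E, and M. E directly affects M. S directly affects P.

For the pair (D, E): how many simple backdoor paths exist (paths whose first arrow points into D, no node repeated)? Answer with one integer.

2

A backdoor path from D to E is any simple undirected path whose first edge points into D (i.e. leaves D via a parent).
Parents of D: {N}.
Enumerating:
  P1: D <- N -> E
  P2: D <- N -> M <- E
That exhausts the simple backdoor paths. Count: 2.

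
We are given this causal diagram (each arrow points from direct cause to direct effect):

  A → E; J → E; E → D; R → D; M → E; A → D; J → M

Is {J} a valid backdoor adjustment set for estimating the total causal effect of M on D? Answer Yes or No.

Backdoor paths from M to D (paths whose first edge points into M):
  P1: M <- J -> E <- A -> D
  P2: M <- J -> E -> D
Condition 1 (no descendant of M in the set): holds — descendants of M are {D, E}; none are in {J}.
Condition 2 (every backdoor path blocked by {J}):
  P1: blocked at fork node J ∈ conditioning set.
  P2: blocked at fork node J ∈ conditioning set.
{J} satisfies the backdoor criterion.

Yes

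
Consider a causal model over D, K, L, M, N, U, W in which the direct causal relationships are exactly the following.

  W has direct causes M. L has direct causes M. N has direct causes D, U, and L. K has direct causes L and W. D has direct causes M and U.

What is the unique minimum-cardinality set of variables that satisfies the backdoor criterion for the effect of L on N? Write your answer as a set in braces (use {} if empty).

Variables eligible for adjustment (non-descendants of L, excluding L and N): {D, M, U, W}.
Backdoor paths from L to N:
  P1: L <- M -> D <- U -> N
  P2: L <- M -> D -> N
The empty set is not sufficient: P2 (L <- M -> D -> N) has no collider blocking it and no conditioned non-collider, so it is open.
Try {M}:
  P1: blocked at fork node M ∈ conditioning set.
  P2: blocked at fork node M ∈ conditioning set.
{M} contains no descendant of L and blocks every backdoor path.
No other singleton works — e.g. {U} leaves P2 open — so {M} is the unique smallest valid adjustment set.

{M}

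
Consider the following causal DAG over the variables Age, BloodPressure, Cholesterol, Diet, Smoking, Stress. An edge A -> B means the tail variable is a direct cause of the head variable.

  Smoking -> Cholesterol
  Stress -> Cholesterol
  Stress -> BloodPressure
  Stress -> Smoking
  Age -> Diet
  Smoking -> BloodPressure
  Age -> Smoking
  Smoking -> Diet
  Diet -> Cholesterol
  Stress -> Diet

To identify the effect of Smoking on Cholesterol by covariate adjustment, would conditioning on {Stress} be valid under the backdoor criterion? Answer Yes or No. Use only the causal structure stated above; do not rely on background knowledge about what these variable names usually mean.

Backdoor paths from Smoking to Cholesterol (paths whose first edge points into Smoking):
  P1: Smoking <- Age -> Diet <- Stress -> Cholesterol
  P2: Smoking <- Age -> Diet -> Cholesterol
  P3: Smoking <- Stress -> Diet -> Cholesterol
  P4: Smoking <- Stress -> Cholesterol
Condition 1 (no descendant of Smoking in the set): holds — descendants of Smoking are {BloodPressure, Cholesterol, Diet}; none are in {Stress}.
Condition 2 (every backdoor path blocked by {Stress}):
  P1: blocked at collider Diet (neither it nor any descendant is in the conditioning set).
  P2: open — no interior node is in the conditioning set.
  P3: blocked at fork node Stress ∈ conditioning set.
  P4: blocked at fork node Stress ∈ conditioning set.
{Stress} does not satisfy the backdoor criterion.

No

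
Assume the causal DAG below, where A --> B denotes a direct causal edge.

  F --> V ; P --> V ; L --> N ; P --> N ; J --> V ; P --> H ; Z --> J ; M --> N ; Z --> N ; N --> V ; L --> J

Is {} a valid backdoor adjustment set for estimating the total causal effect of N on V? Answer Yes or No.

Backdoor paths from N to V (paths whose first edge points into N):
  P1: N <- Z -> J -> V
  P2: N <- P -> V
  P3: N <- L -> J -> V
Condition 1 (no descendant of N in the set): holds — descendants of N are {V}; none are in {}.
Condition 2 (every backdoor path blocked by {}):
  P1: open — no interior node is in the conditioning set.
  P2: open — no interior node is in the conditioning set.
  P3: open — no interior node is in the conditioning set.
{} does not satisfy the backdoor criterion.

No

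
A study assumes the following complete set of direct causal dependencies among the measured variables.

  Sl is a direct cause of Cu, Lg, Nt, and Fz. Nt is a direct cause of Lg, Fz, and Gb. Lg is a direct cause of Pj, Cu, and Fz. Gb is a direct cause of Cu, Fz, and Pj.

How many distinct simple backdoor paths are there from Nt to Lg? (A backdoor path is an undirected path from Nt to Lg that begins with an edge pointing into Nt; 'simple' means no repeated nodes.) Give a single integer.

7

A backdoor path from Nt to Lg is any simple undirected path whose first edge points into Nt (i.e. leaves Nt via a parent).
Parents of Nt: {Sl}.
Enumerating:
  P1: Nt <- Sl -> Lg
  P2: Nt <- Sl -> Cu <- Lg
  P3: Nt <- Sl -> Cu <- Gb -> Pj <- Lg
  P4: Nt <- Sl -> Cu <- Gb -> Fz <- Lg
  P5: Nt <- Sl -> Fz <- Lg
  P6: Nt <- Sl -> Fz <- Gb -> Cu <- Lg
  P7: Nt <- Sl -> Fz <- Gb -> Pj <- Lg
That exhausts the simple backdoor paths. Count: 7.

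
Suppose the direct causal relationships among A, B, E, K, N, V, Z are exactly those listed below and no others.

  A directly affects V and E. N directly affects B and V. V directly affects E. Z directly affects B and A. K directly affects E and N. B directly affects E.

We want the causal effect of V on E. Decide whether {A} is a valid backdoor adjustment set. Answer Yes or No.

Backdoor paths from V to E (paths whose first edge points into V):
  P1: V <- A <- Z -> B <- N <- K -> E
  P2: V <- A <- Z -> B -> E
  P3: V <- A -> E
  P4: V <- N <- K -> E
  P5: V <- N -> B <- Z -> A -> E
  P6: V <- N -> B -> E
Condition 1 (no descendant of V in the set): holds — descendants of V are {E}; none are in {A}.
Condition 2 (every backdoor path blocked by {A}):
  P1: blocked at chain node A ∈ conditioning set.
  P2: blocked at chain node A ∈ conditioning set.
  P3: blocked at fork node A ∈ conditioning set.
  P4: open — no interior node is in the conditioning set.
  P5: blocked at collider B (neither it nor any descendant is in the conditioning set).
  P6: open — no interior node is in the conditioning set.
{A} does not satisfy the backdoor criterion.

No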